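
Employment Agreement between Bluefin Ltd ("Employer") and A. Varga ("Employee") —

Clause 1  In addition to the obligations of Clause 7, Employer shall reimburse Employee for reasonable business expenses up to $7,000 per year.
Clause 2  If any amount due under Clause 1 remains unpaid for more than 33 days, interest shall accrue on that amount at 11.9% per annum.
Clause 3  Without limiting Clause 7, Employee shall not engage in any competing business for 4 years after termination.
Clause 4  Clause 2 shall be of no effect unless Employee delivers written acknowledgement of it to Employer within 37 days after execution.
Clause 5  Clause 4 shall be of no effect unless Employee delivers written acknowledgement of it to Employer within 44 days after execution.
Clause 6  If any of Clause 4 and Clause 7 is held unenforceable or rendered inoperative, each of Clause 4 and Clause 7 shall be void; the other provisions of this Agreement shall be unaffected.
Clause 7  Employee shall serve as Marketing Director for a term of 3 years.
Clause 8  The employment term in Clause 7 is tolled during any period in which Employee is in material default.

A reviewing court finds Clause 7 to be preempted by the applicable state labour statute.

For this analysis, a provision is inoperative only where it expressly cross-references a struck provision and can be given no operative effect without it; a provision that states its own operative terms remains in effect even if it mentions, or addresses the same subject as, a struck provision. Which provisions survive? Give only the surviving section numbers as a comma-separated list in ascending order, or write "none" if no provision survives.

1, 2, 3, 6

Clause 7 is struck. Clause 8 does nothing except set the tolling of the employment term by reference to Clause 7; with Clause 7 gone it has no independent effect and is inoperative. Although Clause 3 refers to Clause 7, its operative terms do not depend on Clause 7, so it remains in effect. Although Clause 1 refers to Clause 7, its operative terms do not depend on Clause 7, so it remains in effect. Clause 6 declares Clause 4 and Clause 7 mutually dependent; since one of them has fallen, all of them are of no effect. That brings down Clause 4 as well. Clause 5 in turn depends solely on a provision now struck and likewise falls. The remainder continues in force under Clause 6. Clause 1, Clause 2, Clause 3, and Clause 6 remain in effect.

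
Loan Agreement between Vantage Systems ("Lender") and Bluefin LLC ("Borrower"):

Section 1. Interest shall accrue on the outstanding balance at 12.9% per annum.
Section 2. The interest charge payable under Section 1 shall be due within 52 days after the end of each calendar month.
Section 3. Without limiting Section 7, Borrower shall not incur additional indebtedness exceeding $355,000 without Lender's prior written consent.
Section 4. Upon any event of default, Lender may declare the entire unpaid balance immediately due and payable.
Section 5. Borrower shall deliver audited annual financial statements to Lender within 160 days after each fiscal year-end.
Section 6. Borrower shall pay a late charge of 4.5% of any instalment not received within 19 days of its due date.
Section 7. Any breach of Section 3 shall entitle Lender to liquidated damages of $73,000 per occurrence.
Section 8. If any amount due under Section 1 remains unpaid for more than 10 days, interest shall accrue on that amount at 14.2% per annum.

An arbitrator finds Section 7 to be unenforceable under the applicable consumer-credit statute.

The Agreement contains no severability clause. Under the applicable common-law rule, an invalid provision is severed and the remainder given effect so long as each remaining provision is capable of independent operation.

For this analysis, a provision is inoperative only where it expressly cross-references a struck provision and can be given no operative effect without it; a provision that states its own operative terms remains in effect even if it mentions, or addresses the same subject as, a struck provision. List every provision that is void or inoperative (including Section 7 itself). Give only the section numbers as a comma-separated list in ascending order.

7

Section 7 is struck. Section 3 mentions Section 7 but its own obligation stands independently of Section 7, so Section 3 is not affected. No other provision's operative terms depend on Section 7. With no severability clause, the stated default rule severs what cannot stand and enforces each remaining provision that can operate on its own. That leaves Section 1, Section 2, Section 3, Section 4, Section 5, Section 6, and Section 8 in effect.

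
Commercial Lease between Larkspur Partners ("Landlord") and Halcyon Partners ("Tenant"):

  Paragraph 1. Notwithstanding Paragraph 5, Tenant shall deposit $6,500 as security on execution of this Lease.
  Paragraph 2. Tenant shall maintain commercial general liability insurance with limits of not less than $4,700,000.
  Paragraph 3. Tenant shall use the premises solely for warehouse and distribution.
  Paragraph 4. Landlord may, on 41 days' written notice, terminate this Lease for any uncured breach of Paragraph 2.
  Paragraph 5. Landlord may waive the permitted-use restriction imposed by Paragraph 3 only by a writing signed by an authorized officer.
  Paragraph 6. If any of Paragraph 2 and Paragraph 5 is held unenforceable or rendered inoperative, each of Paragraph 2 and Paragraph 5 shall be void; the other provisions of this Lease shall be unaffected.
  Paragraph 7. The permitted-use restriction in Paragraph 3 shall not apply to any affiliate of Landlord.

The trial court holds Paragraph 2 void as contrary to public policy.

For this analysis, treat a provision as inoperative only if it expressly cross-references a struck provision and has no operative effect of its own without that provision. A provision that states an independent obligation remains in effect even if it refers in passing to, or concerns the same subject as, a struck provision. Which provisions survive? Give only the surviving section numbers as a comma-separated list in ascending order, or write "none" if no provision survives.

1, 3, 6, 7

Paragraph 2 is struck. Paragraph 4 operates only by reference to Paragraph 2, so it falls with Paragraph 2. Although Paragraph 1 refers to Paragraph 5, its operative terms do not depend on Paragraph 5, so it remains in effect. Paragraph 6 declares Paragraph 2 and Paragraph 5 mutually dependent; since one of them has fallen, all of them are of no effect. That brings down Paragraph 5 as well. The remainder continues in force under Paragraph 6. Paragraph 1, Paragraph 3, Paragraph 6, and Paragraph 7 remain in effect.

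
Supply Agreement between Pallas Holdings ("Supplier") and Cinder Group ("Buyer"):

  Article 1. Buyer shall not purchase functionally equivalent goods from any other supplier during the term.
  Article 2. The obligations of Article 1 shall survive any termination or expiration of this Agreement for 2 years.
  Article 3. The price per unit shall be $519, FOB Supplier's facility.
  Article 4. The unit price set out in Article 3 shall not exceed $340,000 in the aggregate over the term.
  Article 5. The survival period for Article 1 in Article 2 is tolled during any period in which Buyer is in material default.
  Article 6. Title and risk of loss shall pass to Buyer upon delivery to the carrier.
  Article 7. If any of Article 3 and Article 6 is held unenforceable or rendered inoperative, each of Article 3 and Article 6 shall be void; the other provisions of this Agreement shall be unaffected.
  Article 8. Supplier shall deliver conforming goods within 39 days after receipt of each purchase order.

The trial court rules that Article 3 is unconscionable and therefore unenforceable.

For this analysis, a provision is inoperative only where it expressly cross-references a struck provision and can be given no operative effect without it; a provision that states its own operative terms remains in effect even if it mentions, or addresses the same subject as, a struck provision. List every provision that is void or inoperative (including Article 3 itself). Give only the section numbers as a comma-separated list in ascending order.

3, 4, 6

Article 3 is struck. The whole of Article 4 is the aggregate cap on the unit price, defined by reference to Article 3, so Article 4 cannot stand once Article 3 is removed. Article 7 declares Article 3 and Article 6 mutually dependent; since one of them has fallen, all of them are of no effect. That brings down Article 6 as well. The remainder continues in force under Article 7. Article 1, Article 2, Article 5, Article 7, and Article 8 remain in effect.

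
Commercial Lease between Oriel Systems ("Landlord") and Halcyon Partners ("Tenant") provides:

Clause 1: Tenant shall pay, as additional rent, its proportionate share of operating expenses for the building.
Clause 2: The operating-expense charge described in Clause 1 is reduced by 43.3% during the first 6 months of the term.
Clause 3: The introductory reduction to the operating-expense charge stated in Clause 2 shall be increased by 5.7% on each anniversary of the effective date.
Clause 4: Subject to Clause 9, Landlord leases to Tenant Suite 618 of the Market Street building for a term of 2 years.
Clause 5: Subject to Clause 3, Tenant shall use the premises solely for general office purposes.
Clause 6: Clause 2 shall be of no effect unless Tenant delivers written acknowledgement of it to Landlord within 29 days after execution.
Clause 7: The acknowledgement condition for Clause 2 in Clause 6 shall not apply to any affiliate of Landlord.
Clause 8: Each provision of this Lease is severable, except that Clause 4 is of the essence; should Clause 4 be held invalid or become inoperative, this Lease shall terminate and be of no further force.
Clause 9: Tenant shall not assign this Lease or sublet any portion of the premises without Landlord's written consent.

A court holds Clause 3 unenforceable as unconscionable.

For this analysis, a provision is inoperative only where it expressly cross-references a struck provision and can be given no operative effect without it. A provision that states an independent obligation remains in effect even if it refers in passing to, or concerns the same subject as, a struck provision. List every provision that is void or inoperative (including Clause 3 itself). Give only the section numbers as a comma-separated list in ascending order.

3

Clause 3 is struck. Although Clause 5 refers to Clause 3, its operative terms do not depend on Clause 3, so it remains in effect. No other provision's operative terms depend on Clause 3. Clause 8 makes Clause 4 an essential term, but Clause 4 is unaffected, so the severability proviso in Clause 8 preserves the remaining provisions. Clause 1, Clause 2, Clause 4, Clause 5, Clause 6, Clause 7, Clause 8, and Clause 9 remain in effect.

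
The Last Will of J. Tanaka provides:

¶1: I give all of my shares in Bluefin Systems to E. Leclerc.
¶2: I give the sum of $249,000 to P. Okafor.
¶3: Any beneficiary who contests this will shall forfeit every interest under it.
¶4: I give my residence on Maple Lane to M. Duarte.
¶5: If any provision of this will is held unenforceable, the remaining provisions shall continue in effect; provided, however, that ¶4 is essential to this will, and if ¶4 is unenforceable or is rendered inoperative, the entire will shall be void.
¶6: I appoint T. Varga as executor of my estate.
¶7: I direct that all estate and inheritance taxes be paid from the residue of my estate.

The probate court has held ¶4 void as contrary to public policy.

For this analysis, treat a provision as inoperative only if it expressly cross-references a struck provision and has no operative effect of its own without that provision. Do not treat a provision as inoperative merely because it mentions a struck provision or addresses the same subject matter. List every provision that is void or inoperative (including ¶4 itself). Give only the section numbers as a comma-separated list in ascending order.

¶4 is struck. No other provision's operative terms depend on ¶4. ¶5 makes ¶4 an essential term, and ¶4 is the provision held invalid; under ¶5, the entire will is therefore void. No provision of the will survives.

1, 2, 3, 4, 5, 6, 7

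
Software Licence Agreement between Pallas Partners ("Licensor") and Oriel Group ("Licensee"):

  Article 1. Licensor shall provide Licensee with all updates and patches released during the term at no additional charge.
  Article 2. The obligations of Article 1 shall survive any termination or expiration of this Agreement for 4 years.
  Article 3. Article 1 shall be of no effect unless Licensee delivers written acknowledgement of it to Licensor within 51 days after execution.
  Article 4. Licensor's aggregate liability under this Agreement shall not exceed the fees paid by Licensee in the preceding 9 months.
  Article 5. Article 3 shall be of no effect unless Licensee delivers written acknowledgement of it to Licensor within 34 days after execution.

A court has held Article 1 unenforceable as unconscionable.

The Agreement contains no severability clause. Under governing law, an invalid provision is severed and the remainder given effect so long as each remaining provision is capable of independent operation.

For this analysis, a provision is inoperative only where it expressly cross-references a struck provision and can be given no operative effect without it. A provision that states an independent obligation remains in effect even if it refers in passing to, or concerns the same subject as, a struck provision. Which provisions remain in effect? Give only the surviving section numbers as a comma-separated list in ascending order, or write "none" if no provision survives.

Article 1 is struck. Article 2 merely fixes the survival period for Article 1; with Article 1 gone it has nothing to operate on and falls away. Article 3 operates only by reference to Article 1, so it falls with Article 1. Article 5 operates only by reference to Article 3, so it falls with Article 3. With no severability clause, the stated default rule severs what cannot stand and enforces each remaining provision that can operate on its own. Only Article 4 remains in effect.

4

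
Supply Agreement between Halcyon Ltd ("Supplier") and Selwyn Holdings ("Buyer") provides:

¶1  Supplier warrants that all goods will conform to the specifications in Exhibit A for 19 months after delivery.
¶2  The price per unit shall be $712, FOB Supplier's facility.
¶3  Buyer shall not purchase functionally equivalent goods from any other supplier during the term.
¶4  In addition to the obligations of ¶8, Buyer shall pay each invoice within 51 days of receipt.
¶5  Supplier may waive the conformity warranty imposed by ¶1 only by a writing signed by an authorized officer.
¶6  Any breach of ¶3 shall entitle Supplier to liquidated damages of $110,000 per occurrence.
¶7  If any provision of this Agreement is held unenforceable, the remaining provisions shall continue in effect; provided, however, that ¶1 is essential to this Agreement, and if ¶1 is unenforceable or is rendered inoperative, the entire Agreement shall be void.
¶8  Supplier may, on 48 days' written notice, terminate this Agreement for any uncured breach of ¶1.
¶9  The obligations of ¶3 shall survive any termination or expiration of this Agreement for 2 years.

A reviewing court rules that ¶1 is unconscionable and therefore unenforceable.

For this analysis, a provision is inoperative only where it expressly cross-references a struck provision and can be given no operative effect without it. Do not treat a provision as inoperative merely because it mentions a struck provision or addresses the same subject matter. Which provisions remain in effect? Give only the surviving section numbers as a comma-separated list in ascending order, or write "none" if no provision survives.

none

¶1 is struck. ¶5 operates only by reference to ¶1, so it falls with ¶1. ¶8 merely fixes the termination right for breach of ¶1; with ¶1 gone it has nothing to operate on and falls away. ¶7 makes ¶1 an essential term, and ¶1 is the provision held invalid; under ¶7, the entire Agreement is therefore void. No provision of the Agreement survives.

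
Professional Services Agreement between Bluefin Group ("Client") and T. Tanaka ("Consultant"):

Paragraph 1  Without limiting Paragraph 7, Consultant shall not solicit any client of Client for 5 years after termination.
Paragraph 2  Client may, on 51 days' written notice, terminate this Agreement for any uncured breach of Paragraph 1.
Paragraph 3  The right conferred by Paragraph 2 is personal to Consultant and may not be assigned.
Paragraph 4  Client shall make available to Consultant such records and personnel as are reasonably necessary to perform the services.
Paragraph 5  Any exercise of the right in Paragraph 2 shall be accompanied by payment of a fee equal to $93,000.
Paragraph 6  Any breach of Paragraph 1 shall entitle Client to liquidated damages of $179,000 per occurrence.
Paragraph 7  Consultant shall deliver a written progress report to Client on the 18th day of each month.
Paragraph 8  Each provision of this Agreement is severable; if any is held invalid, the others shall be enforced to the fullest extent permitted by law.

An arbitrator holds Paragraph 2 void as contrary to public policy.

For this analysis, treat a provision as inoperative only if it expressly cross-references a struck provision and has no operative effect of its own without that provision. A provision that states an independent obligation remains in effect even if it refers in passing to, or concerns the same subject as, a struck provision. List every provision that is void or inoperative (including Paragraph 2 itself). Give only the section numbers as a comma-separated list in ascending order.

2, 3, 5

Paragraph 2 is struck. Paragraph 3 merely fixes the non-assignment of Paragraph 2; with Paragraph 2 gone it has nothing to operate on and falls away. Paragraph 5 merely fixes the exercise fee for Paragraph 2; with Paragraph 2 gone it has nothing to operate on and falls away. Under the severability clause in Paragraph 8, the remaining provisions continue in force. That leaves Paragraph 1, Paragraph 4, Paragraph 6, Paragraph 7, and Paragraph 8 in effect.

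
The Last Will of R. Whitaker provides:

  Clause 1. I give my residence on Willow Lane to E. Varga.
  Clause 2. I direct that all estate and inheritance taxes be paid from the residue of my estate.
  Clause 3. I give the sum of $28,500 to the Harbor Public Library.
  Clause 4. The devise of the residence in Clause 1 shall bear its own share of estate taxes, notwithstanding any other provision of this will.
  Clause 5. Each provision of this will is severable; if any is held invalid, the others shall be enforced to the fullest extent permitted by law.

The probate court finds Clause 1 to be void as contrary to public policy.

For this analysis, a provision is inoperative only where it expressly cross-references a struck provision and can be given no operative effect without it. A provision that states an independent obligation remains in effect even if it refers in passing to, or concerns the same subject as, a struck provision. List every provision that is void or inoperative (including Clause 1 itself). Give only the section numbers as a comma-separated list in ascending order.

1, 4

Clause 1 is struck. Clause 4 has no operative effect of its own apart from Clause 1 and is therefore inoperative. Under the severability clause in Clause 5, the remaining provisions continue in force. That leaves Clause 2, Clause 3, and Clause 5 in effect.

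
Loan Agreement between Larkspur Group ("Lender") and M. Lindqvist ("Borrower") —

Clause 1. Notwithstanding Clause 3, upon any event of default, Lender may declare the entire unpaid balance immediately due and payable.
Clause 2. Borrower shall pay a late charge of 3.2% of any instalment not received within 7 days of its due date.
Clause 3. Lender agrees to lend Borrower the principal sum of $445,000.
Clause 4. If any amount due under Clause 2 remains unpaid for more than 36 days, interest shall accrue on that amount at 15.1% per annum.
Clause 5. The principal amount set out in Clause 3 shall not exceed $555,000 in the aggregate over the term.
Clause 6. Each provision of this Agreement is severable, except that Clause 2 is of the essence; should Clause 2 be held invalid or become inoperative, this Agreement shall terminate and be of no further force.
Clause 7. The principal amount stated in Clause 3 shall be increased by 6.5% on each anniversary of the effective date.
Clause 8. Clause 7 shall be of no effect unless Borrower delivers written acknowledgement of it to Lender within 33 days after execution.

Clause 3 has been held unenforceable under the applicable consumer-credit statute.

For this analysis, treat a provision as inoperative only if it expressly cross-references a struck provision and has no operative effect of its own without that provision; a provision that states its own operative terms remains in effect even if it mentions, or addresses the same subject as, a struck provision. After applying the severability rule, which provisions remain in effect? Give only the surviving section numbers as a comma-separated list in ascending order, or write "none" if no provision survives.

1, 2, 4, 6

Clause 3 is struck. Clause 5 does nothing except set the aggregate cap on the principal amount by reference to Clause 3; with Clause 3 gone it has no independent effect and is inoperative. Clause 7 operates only by reference to Clause 3, so it falls with Clause 3. Clause 8 operates only by reference to Clause 7, so it falls with Clause 7. Although Clause 1 refers to Clause 3, its operative terms do not depend on Clause 3, so it remains in effect. Clause 6 makes Clause 2 an essential term, but Clause 2 is unaffected, so the severability proviso in Clause 6 preserves the remaining provisions. The provisions still in force are Clause 1, Clause 2, Clause 4, and Clause 6.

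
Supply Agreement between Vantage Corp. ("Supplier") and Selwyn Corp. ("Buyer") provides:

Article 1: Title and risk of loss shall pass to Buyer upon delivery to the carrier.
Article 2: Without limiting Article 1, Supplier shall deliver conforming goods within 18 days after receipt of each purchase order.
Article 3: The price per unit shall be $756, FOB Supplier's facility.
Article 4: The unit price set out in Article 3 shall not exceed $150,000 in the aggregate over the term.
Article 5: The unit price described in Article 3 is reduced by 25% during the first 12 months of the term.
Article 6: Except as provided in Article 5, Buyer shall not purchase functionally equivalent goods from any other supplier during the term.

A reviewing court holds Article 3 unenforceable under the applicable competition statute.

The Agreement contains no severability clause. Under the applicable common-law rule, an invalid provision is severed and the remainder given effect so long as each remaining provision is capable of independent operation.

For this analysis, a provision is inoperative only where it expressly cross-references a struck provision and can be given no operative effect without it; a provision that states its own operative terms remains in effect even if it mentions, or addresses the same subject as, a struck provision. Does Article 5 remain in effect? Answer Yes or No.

No

Article 3 is struck. The whole of Article 4 is the aggregate cap on the unit price, defined by reference to Article 3, so Article 4 cannot stand once Article 3 is removed. Article 5 has no operative effect of its own apart from Article 3 and is therefore inoperative. Although Article 6 refers to Article 5, its operative terms do not depend on Article 5, so it remains in effect. With no severability clause, the stated default rule severs what cannot stand and enforces each remaining provision that can operate on its own. Article 1, Article 2, and Article 6 remain in effect. Article 5 is among the inoperative provisions, so the answer is no.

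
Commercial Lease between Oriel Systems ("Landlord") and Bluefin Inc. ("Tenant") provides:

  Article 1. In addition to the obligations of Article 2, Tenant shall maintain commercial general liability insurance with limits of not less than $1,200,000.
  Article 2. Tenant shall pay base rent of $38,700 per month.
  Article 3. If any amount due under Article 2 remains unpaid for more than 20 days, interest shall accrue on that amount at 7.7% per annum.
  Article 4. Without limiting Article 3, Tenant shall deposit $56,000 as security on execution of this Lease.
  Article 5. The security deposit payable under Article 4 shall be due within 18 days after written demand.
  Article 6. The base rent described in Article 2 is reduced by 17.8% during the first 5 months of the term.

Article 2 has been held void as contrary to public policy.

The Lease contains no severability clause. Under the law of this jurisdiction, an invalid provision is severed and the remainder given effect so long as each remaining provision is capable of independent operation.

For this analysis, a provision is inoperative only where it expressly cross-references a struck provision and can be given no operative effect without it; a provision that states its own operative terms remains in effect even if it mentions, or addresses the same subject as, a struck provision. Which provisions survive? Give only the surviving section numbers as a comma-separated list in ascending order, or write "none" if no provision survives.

1, 4, 5

Article 2 is struck. Article 3 has no operative effect of its own apart from Article 2 and is therefore inoperative. Article 6 operates only by reference to Article 2, so it falls with Article 2. Although Article 4 refers to Article 3, its operative terms do not depend on Article 3, so it remains in effect. Article 1 mentions Article 2 but its own obligation stands independently of Article 2, so Article 1 is not affected. Under the stated default rule, only provisions that cannot operate independently fall away; the rest are enforced. The provisions still in force are Article 1, Article 4, and Article 5.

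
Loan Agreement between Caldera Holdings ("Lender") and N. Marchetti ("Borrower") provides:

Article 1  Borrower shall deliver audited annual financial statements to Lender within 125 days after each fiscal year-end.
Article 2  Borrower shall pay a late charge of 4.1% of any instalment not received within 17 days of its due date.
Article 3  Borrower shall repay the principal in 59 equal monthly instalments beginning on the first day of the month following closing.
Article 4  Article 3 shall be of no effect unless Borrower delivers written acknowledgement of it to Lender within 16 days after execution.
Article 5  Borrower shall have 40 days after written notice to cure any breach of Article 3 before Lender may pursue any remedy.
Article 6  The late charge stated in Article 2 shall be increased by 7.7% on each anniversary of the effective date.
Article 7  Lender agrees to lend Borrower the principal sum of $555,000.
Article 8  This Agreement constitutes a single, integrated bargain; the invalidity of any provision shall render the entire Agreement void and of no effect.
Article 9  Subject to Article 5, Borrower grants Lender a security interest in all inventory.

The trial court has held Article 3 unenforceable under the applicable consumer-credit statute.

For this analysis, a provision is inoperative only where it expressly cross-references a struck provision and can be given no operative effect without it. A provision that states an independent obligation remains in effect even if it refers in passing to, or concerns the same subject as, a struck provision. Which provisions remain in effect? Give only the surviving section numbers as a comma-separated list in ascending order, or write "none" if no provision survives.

none

Article 3 is struck. Article 4 has no operative effect of its own apart from Article 3 and is therefore inoperative. Article 5 has no operative effect of its own apart from Article 3 and is therefore inoperative. Article 8 provides that the Agreement is not severable, so the invalidity of any one provision voids the entire Agreement. No provision of the Agreement survives.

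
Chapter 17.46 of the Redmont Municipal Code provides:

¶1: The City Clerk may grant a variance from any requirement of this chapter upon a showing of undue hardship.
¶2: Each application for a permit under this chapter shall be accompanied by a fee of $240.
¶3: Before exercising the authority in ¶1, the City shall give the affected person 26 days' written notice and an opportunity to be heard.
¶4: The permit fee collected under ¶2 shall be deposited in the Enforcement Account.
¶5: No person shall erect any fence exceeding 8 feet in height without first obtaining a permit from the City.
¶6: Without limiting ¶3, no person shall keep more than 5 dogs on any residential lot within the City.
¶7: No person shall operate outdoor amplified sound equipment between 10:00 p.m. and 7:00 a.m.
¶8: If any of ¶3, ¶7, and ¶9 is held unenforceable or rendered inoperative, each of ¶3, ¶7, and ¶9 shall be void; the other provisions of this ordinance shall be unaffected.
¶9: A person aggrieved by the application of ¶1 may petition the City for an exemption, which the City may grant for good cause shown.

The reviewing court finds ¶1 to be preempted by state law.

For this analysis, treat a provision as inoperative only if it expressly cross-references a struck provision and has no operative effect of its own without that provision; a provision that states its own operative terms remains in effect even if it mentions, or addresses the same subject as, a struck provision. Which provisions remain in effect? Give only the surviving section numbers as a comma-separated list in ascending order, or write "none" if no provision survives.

2, 4, 5, 6, 8

¶1 is struck. ¶3 merely fixes the notice-and-hearing requirement for ¶1; with ¶1 gone it has nothing to operate on and falls away. ¶9 has no operative effect of its own apart from ¶1 and is therefore inoperative. ¶6 mentions ¶3 but its own obligation stands independently of ¶3, so ¶6 is not affected. ¶8 declares ¶3, ¶7, and ¶9 mutually dependent; since one of them has fallen, all of them are of no effect. That brings down ¶7 as well. The remainder continues in force under ¶8. That leaves ¶2, ¶4, ¶5, ¶6, and ¶8 in effect.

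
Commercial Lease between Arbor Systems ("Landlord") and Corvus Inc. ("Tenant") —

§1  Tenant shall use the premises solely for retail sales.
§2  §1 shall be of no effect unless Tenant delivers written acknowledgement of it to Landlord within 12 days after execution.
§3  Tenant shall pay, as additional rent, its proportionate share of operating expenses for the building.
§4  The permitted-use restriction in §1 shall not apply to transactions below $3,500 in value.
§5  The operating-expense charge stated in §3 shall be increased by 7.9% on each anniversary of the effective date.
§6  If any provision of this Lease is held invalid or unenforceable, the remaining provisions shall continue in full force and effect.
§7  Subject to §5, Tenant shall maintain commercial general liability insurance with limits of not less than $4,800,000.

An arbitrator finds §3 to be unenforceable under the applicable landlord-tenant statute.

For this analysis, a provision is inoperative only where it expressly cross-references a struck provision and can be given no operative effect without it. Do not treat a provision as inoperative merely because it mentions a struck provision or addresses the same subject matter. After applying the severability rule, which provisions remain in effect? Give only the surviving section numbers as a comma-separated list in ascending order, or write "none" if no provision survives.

§3 is struck. §5 operates only by reference to §3, so it falls with §3. Although §7 refers to §5, its operative terms do not depend on §5, so it remains in effect. §6 is a severability clause and preserves every provision that can still be given independent effect. The provisions still in force are §1, §2, §4, §6, and §7.

1, 2, 4, 6, 7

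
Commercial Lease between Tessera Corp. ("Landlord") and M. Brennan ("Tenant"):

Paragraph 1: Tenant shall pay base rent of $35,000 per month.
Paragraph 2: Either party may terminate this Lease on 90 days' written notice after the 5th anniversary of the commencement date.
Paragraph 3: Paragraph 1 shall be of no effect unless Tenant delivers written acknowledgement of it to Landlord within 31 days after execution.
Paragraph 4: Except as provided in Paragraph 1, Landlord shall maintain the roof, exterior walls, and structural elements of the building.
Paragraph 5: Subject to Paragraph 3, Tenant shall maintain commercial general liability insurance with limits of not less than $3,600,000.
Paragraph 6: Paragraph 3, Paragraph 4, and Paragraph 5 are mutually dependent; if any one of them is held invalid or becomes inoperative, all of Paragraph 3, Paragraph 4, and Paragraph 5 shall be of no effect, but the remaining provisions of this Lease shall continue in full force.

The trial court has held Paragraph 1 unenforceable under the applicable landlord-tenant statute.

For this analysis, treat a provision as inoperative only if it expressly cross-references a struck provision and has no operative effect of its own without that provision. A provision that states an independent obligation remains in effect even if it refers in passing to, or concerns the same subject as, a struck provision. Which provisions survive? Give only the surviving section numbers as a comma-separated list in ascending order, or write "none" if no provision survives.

2, 6

Paragraph 1 is struck. Paragraph 3 merely fixes the acknowledgement condition for Paragraph 1; with Paragraph 1 gone it has nothing to operate on and falls away. Paragraph 6 declares Paragraph 3, Paragraph 4, and Paragraph 5 mutually dependent; since one of them has fallen, all of them are of no effect. That brings down Paragraph 4 and Paragraph 5 as well. The remainder continues in force under Paragraph 6. The provisions still in force are Paragraph 2 and Paragraph 6.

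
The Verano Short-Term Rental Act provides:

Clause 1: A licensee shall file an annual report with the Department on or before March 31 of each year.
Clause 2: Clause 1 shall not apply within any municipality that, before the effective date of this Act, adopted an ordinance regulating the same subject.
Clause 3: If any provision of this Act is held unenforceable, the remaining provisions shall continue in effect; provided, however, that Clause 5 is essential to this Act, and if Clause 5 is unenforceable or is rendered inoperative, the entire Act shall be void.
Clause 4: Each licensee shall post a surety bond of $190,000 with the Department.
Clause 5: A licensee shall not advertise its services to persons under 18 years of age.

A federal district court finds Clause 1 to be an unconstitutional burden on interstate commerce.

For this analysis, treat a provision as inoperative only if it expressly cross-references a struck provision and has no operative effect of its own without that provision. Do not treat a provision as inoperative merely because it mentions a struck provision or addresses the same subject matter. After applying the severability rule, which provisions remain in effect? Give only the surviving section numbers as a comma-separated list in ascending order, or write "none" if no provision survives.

Clause 1 is struck. The only function of Clause 2 is the local-preemption carve-out from Clause 1, so it cannot stand once Clause 1 is removed. Clause 3 makes Clause 5 an essential term, but Clause 5 is unaffected, so the severability proviso in Clause 3 preserves the remaining provisions. That leaves Clause 3, Clause 4, and Clause 5 in effect.

3, 4, 5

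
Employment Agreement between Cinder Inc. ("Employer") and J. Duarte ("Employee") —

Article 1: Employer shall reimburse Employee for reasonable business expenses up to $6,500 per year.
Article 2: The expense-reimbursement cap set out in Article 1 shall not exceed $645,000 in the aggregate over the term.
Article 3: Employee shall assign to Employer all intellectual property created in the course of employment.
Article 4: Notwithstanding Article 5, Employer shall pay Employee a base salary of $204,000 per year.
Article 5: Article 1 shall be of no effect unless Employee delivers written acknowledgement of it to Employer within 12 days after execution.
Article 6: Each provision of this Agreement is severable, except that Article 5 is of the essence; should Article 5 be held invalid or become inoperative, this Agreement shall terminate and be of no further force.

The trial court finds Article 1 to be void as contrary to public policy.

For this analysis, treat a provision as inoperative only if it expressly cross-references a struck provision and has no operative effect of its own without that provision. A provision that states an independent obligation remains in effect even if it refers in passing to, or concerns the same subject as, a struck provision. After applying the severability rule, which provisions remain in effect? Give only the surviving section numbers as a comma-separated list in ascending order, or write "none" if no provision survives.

Article 1 is struck. Article 2 has no operative effect of its own apart from Article 1 and is therefore inoperative. Article 5 merely fixes the acknowledgement condition for Article 1; with Article 1 gone it has nothing to operate on and falls away. Article 6 makes Article 5 an essential term, and Article 5 has been rendered inoperative by the cascade; under Article 6, the entire Agreement is therefore void. No provision of the Agreement survives.

none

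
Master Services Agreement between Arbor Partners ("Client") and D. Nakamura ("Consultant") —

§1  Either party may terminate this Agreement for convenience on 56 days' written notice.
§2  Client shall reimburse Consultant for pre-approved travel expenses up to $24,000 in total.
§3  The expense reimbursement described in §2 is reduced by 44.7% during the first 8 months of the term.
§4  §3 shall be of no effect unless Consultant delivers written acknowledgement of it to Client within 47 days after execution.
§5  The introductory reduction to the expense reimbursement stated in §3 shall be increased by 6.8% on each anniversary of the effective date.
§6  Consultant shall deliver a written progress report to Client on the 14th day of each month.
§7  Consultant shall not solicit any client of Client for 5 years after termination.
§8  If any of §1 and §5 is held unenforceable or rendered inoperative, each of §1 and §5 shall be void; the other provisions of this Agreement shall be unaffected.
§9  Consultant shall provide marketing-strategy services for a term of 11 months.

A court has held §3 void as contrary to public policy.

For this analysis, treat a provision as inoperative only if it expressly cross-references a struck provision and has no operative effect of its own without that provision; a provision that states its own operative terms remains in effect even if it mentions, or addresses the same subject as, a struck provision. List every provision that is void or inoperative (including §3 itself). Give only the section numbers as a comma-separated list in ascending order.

1, 3, 4, 5

§3 is struck. §4 operates only by reference to §3, so it falls with §3. §5 does nothing except set the escalation of the introductory reduction to the expense reimbursement by reference to §3; with §3 gone it has no independent effect and is inoperative. §8 declares §1 and §5 mutually dependent; since one of them has fallen, all of them are of no effect. That brings down §1 as well. The remainder continues in force under §8. §2, §6, §7, §8, and §9 remain in effect.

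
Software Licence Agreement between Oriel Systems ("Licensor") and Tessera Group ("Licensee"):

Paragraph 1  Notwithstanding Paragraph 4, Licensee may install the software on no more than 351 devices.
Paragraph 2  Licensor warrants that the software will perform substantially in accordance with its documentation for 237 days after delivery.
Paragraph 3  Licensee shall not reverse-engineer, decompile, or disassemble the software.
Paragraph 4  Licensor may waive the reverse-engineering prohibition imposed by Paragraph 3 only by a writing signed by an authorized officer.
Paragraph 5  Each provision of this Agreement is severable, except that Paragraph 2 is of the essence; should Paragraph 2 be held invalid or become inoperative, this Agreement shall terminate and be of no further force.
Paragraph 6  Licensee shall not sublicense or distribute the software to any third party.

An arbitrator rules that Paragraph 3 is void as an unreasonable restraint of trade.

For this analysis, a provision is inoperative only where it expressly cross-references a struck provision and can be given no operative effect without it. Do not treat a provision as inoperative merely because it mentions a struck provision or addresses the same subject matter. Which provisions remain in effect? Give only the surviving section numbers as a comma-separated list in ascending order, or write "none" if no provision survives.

Paragraph 3 is struck. The only function of Paragraph 4 is the waiver condition for Paragraph 3, so it cannot stand once Paragraph 3 is removed. Paragraph 1 mentions Paragraph 4 but its own obligation stands independently of Paragraph 4, so Paragraph 1 is not affected. Paragraph 5 makes Paragraph 2 an essential term, but Paragraph 2 is unaffected, so the severability proviso in Paragraph 5 preserves the remaining provisions. Paragraph 1, Paragraph 2, Paragraph 5, and Paragraph 6 remain in effect.

1, 2, 5, 6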